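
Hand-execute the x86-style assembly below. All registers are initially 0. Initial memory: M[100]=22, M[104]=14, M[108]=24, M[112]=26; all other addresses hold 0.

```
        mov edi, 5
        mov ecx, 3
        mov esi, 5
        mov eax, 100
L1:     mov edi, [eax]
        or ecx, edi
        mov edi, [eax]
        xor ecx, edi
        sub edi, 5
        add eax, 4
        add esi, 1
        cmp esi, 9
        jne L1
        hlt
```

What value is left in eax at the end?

116

after mov edi, 5: edi=5
after mov ecx, 3: ecx=3
after mov esi, 5: esi=5
after mov eax, 100: eax=100
after mov edi, [eax]: edi=M[100]=22
after or ecx, edi: ecx=3|22=23
after mov edi, [eax]: edi=M[100]=22
after xor ecx, edi: ecx=23^22=1
after sub edi, 5: edi=22-5=17
after add eax, 4: eax=100+4=104
after add esi, 1: esi=5+1=6
cmp esi, 9  (cmp 6,9)
jne L1: taken
after mov edi, [eax]: edi=M[104]=14
after or ecx, edi: ecx=1|14=15
after mov edi, [eax]: edi=M[104]=14
after xor ecx, edi: ecx=15^14=1
after sub edi, 5: edi=14-5=9
after add eax, 4: eax=104+4=108
after add esi, 1: esi=6+1=7
cmp esi, 9  (cmp 7,9)
jne L1: taken
after mov edi, [eax]: edi=M[108]=24
after or ecx, edi: ecx=1|24=25
after mov edi, [eax]: edi=M[108]=24
after xor ecx, edi: ecx=25^24=1
after sub edi, 5: edi=24-5=19
after add eax, 4: eax=108+4=112
after add esi, 1: esi=7+1=8
cmp esi, 9  (cmp 8,9)
jne L1: taken
after mov edi, [eax]: edi=M[112]=26
after or ecx, edi: ecx=1|26=27
after mov edi, [eax]: edi=M[112]=26
after xor ecx, edi: ecx=27^26=1
after sub edi, 5: edi=26-5=21
after add eax, 4: eax=112+4=116
after add esi, 1: esi=8+1=9
cmp esi, 9  (cmp 9,9)
jne L1: not taken
halt.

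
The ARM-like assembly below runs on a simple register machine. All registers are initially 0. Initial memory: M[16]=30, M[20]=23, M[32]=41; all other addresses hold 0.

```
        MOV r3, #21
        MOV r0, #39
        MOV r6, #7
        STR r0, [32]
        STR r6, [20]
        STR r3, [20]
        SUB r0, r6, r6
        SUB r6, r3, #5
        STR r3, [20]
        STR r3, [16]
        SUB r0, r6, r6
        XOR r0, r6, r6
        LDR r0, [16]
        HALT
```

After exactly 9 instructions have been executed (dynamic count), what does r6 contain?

after MOV r3, #21: r3=21
after MOV r0, #39: r0=39
after MOV r6, #7: r6=7
STR r0, [32] → M[32]=39
STR r6, [20] → M[20]=7
STR r3, [20] → M[20]=21
after SUB r0, r6, r6: r0=7-7=0
after SUB r6, r3, #5: r6=21-5=16
STR r3, [20] → M[20]=21
After step 9: r6 = 16.

16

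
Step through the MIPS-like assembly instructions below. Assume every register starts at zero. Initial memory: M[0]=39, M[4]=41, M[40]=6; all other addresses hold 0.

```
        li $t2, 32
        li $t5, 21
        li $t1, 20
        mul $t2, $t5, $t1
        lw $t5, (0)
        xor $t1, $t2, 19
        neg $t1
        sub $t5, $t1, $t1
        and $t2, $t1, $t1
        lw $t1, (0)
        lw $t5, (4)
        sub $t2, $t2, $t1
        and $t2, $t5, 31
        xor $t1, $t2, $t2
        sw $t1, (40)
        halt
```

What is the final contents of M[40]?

0

after li $t2, 32: $t2=32
after li $t5, 21: $t5=21
after li $t1, 20: $t1=20
after mul $t2, $t5, $t1: $t2=21*20=420
after lw $t5, (0): $t5=M[0]=39
after xor $t1, $t2, 19: $t1=420^19=439
after neg $t1: $t1=-(439)=-439
after sub $t5, $t1, $t1: $t5=(-439)-(-439)=0
after and $t2, $t1, $t1: $t2=(-439)&(-439)=-439
after lw $t1, (0): $t1=M[0]=39
after lw $t5, (4): $t5=M[4]=41
after sub $t2, $t2, $t1: $t2=(-439)-39=-478
after and $t2, $t5, 31: $t2=41&31=9
after xor $t1, $t2, $t2: $t1=9^9=0
sw $t1, (40) → M[40]=0
halt.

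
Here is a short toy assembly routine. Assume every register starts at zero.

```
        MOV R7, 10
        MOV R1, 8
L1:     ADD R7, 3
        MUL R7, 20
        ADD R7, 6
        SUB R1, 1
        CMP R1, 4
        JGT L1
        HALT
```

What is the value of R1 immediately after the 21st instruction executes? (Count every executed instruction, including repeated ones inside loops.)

5

after MOV R7, 10: R7=10
after MOV R1, 8: R1=8
after ADD R7, 3: R7=10+3=13
after MUL R7, 20: R7=13*20=260
after ADD R7, 6: R7=260+6=266
after SUB R1, 1: R1=8-1=7
CMP R1, 4  (cmp 7,4)
JGT L1: taken
after ADD R7, 3: R7=266+3=269
after MUL R7, 20: R7=269*20=5380
after ADD R7, 6: R7=5380+6=5386
after SUB R1, 1: R1=7-1=6
CMP R1, 4  (cmp 6,4)
JGT L1: taken
after ADD R7, 3: R7=5386+3=5389
after MUL R7, 20: R7=5389*20=107780
after ADD R7, 6: R7=107780+6=107786
after SUB R1, 1: R1=6-1=5
CMP R1, 4  (cmp 5,4)
JGT L1: taken
after ADD R7, 3: R7=107786+3=107789
After step 21: R1 = 5.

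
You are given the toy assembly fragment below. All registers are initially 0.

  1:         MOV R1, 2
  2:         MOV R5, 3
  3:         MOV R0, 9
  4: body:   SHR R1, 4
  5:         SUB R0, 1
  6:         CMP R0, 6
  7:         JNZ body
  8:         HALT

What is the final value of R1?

MOV R1, 2 → R1=2
MOV R5, 3 → R5=3
MOV R0, 9 → R0=9
SHR R1, 4 → R1=2>>4=0
SUB R0, 1 → R0=9-1=8
CMP R0, 6  (cmp 8,6)
JNZ body: taken
SHR R1, 4 → R1=0>>4=0
SUB R0, 1 → R0=8-1=7
CMP R0, 6  (cmp 7,6)
JNZ body: taken
SHR R1, 4 → R1=0>>4=0
SUB R0, 1 → R0=7-1=6
CMP R0, 6  (cmp 6,6)
JNZ body: not taken
halt.

0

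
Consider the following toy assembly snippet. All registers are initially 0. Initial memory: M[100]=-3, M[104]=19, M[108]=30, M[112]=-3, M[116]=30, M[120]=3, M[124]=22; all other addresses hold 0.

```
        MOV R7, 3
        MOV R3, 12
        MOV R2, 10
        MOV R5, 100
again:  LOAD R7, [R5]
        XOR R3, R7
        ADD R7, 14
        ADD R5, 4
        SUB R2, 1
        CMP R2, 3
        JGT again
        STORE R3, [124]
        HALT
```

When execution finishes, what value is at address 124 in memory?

10

after MOV R7, 3: R7=3
after MOV R3, 12: R3=12
after MOV R2, 10: R2=10
after MOV R5, 100: R5=100
after LOAD R7, [R5]: R7=M[100]=-3
after XOR R3, R7: R3=12^(-3)=-15
after ADD R7, 14: R7=(-3)+14=11
after ADD R5, 4: R5=100+4=104
after SUB R2, 1: R2=10-1=9
CMP R2, 3  (cmp 9,3)
JGT again: taken
after LOAD R7, [R5]: R7=M[104]=19
after XOR R3, R7: R3=(-15)^19=-30
after ADD R7, 14: R7=19+14=33
after ADD R5, 4: R5=104+4=108
after SUB R2, 1: R2=9-1=8
CMP R2, 3  (cmp 8,3)
JGT again: taken
after LOAD R7, [R5]: R7=M[108]=30
after XOR R3, R7: R3=(-30)^30=-4
after ADD R7, 14: R7=30+14=44
after ADD R5, 4: R5=108+4=112
after SUB R2, 1: R2=8-1=7
CMP R2, 3  (cmp 7,3)
JGT again: taken
after LOAD R7, [R5]: R7=M[112]=-3
after XOR R3, R7: R3=(-4)^(-3)=1
after ADD R7, 14: R7=(-3)+14=11
after ADD R5, 4: R5=112+4=116
after SUB R2, 1: R2=7-1=6
CMP R2, 3  (cmp 6,3)
JGT again: taken
after LOAD R7, [R5]: R7=M[116]=30
after XOR R3, R7: R3=1^30=31
after ADD R7, 14: R7=30+14=44
after ADD R5, 4: R5=116+4=120
after SUB R2, 1: R2=6-1=5
CMP R2, 3  (cmp 5,3)
JGT again: taken
after LOAD R7, [R5]: R7=M[120]=3
after XOR R3, R7: R3=31^3=28
after ADD R7, 14: R7=3+14=17
after ADD R5, 4: R5=120+4=124
after SUB R2, 1: R2=5-1=4
CMP R2, 3  (cmp 4,3)
JGT again: taken
after LOAD R7, [R5]: R7=M[124]=22
after XOR R3, R7: R3=28^22=10
after ADD R7, 14: R7=22+14=36
after ADD R5, 4: R5=124+4=128
after SUB R2, 1: R2=4-1=3
CMP R2, 3  (cmp 3,3)
JGT again: not taken
STORE R3, [124] → M[124]=10
halt.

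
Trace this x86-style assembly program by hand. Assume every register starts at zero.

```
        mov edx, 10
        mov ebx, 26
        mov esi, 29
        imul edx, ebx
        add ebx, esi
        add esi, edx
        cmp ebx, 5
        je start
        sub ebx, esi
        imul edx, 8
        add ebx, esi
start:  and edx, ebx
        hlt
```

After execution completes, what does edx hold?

edx=10
ebx=26
esi=29
edx=10*26=260
ebx=26+29=55
esi=29+260=289
cmp ebx, 5  (cmp 55,5)
je start: not taken
ebx=55-289=-234
edx=260*8=2080
ebx=(-234)+289=55
edx=2080&55=32
halt.

32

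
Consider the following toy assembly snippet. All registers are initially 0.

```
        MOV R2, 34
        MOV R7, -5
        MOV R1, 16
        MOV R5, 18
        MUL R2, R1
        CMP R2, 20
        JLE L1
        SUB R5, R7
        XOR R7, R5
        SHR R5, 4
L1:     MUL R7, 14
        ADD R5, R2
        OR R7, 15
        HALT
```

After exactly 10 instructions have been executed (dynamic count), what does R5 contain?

after MOV R2, 34: R2=34
after MOV R7, -5: R7=-5
after MOV R1, 16: R1=16
after MOV R5, 18: R5=18
after MUL R2, R1: R2=34*16=544
CMP R2, 20  (cmp 544,20)
JLE L1: not taken
after SUB R5, R7: R5=18-(-5)=23
after XOR R7, R5: R7=(-5)^23=-20
after SHR R5, 4: R5=23>>4=1
After step 10: R5 = 1.

1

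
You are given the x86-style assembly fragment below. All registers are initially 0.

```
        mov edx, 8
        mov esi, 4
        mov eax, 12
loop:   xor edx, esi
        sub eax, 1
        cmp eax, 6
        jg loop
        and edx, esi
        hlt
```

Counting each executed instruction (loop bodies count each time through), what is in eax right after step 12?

after mov edx, 8: edx=8
after mov esi, 4: esi=4
after mov eax, 12: eax=12
after xor edx, esi: edx=8^4=12
after sub eax, 1: eax=12-1=11
cmp eax, 6  (cmp 11,6)
jg loop: taken
after xor edx, esi: edx=12^4=8
after sub eax, 1: eax=11-1=10
cmp eax, 6  (cmp 10,6)
jg loop: taken
after xor edx, esi: edx=8^4=12
After step 12: eax = 10.

10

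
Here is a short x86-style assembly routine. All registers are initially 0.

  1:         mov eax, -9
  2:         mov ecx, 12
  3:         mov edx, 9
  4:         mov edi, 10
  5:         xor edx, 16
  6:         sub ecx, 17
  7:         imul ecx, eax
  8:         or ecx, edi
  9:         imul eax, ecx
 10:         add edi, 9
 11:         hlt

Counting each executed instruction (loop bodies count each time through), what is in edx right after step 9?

after mov eax, -9: eax=-9
after mov ecx, 12: ecx=12
after mov edx, 9: edx=9
after mov edi, 10: edi=10
after xor edx, 16: edx=9^16=25
after sub ecx, 17: ecx=12-17=-5
after imul ecx, eax: ecx=(-5)*(-9)=45
after or ecx, edi: ecx=45|10=47
after imul eax, ecx: eax=(-9)*47=-423
After step 9: edx = 25.

25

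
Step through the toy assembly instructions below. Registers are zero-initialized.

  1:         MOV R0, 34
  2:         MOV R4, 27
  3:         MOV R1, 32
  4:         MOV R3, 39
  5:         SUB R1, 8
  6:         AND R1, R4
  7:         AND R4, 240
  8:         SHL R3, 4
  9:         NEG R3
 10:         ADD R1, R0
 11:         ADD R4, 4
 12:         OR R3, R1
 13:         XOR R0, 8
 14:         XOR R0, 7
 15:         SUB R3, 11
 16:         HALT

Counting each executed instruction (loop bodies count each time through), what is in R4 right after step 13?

20

after MOV R0, 34: R0=34
after MOV R4, 27: R4=27
after MOV R1, 32: R1=32
after MOV R3, 39: R3=39
after SUB R1, 8: R1=32-8=24
after AND R1, R4: R1=24&27=24
after AND R4, 240: R4=27&240=16
after SHL R3, 4: R3=39<<4=624
after NEG R3: R3=-(624)=-624
after ADD R1, R0: R1=24+34=58
after ADD R4, 4: R4=16+4=20
after OR R3, R1: R3=(-624)|58=-582
after XOR R0, 8: R0=34^8=42
After step 13: R4 = 20.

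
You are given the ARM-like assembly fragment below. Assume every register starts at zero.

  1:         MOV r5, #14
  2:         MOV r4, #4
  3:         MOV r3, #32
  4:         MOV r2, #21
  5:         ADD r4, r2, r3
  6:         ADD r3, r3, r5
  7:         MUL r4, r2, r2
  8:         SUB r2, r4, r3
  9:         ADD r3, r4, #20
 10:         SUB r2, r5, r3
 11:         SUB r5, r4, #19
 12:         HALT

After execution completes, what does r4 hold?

MOV r5, #14 → r5=14
MOV r4, #4 → r4=4
MOV r3, #32 → r3=32
MOV r2, #21 → r2=21
ADD r4, r2, r3 → r4=21+32=53
ADD r3, r3, r5 → r3=32+14=46
MUL r4, r2, r2 → r4=21*21=441
SUB r2, r4, r3 → r2=441-46=395
ADD r3, r4, #20 → r3=441+20=461
SUB r2, r5, r3 → r2=14-461=-447
SUB r5, r4, #19 → r5=441-19=422
halt.

441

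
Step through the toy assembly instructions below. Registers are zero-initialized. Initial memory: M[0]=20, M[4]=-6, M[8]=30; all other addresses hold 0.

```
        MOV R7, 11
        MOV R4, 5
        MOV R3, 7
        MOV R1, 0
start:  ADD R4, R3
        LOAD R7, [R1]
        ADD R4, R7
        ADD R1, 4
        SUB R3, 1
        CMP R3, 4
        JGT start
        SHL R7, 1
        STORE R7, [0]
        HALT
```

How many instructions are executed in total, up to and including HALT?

28

MOV R7, 11 → R7=11
MOV R4, 5 → R4=5
MOV R3, 7 → R3=7
MOV R1, 0 → R1=0
ADD R4, R3 → R4=5+7=12
LOAD R7, [R1] → R7=M[0]=20
ADD R4, R7 → R4=12+20=32
ADD R1, 4 → R1=0+4=4
SUB R3, 1 → R3=7-1=6
CMP R3, 4  (cmp 6,4)
JGT start: taken
ADD R4, R3 → R4=32+6=38
LOAD R7, [R1] → R7=M[4]=-6
ADD R4, R7 → R4=38+(-6)=32
ADD R1, 4 → R1=4+4=8
SUB R3, 1 → R3=6-1=5
CMP R3, 4  (cmp 5,4)
JGT start: taken
ADD R4, R3 → R4=32+5=37
LOAD R7, [R1] → R7=M[8]=30
ADD R4, R7 → R4=37+30=67
ADD R1, 4 → R1=8+4=12
SUB R3, 1 → R3=5-1=4
CMP R3, 4  (cmp 4,4)
JGT start: not taken
SHL R7, 1 → R7=30<<1=60
STORE R7, [0] → M[0]=60
halt.
Total executed instructions: 28.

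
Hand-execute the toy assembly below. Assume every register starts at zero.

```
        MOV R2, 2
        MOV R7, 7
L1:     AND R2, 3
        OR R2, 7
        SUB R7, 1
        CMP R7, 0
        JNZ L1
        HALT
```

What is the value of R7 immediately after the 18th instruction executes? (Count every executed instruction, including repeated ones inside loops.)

4

after MOV R2, 2: R2=2
after MOV R7, 7: R7=7
after AND R2, 3: R2=2&3=2
after OR R2, 7: R2=2|7=7
after SUB R7, 1: R7=7-1=6
CMP R7, 0  (cmp 6,0)
JNZ L1: taken
after AND R2, 3: R2=7&3=3
after OR R2, 7: R2=3|7=7
after SUB R7, 1: R7=6-1=5
CMP R7, 0  (cmp 5,0)
JNZ L1: taken
after AND R2, 3: R2=7&3=3
after OR R2, 7: R2=3|7=7
after SUB R7, 1: R7=5-1=4
CMP R7, 0  (cmp 4,0)
JNZ L1: taken
after AND R2, 3: R2=7&3=3
After step 18: R7 = 4.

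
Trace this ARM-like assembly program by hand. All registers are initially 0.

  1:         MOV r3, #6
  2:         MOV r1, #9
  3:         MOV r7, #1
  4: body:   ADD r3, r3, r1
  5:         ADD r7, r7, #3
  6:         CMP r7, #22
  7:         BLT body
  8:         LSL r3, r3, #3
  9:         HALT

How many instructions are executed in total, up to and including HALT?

33

MOV r3, #6 → r3=6
MOV r1, #9 → r1=9
MOV r7, #1 → r7=1
ADD r3, r3, r1 → r3=6+9=15
ADD r7, r7, #3 → r7=1+3=4
CMP r7, #22  (cmp 4,22)
BLT body: taken
ADD r3, r3, r1 → r3=15+9=24
ADD r7, r7, #3 → r7=4+3=7
CMP r7, #22  (cmp 7,22)
BLT body: taken
ADD r3, r3, r1 → r3=24+9=33
ADD r7, r7, #3 → r7=7+3=10
CMP r7, #22  (cmp 10,22)
BLT body: taken
ADD r3, r3, r1 → r3=33+9=42
ADD r7, r7, #3 → r7=10+3=13
CMP r7, #22  (cmp 13,22)
BLT body: taken
ADD r3, r3, r1 → r3=42+9=51
ADD r7, r7, #3 → r7=13+3=16
CMP r7, #22  (cmp 16,22)
BLT body: taken
ADD r3, r3, r1 → r3=51+9=60
ADD r7, r7, #3 → r7=16+3=19
CMP r7, #22  (cmp 19,22)
BLT body: taken
ADD r3, r3, r1 → r3=60+9=69
ADD r7, r7, #3 → r7=19+3=22
CMP r7, #22  (cmp 22,22)
BLT body: not taken
LSL r3, r3, #3 → r3=69<<3=552
halt.
Total executed instructions: 33.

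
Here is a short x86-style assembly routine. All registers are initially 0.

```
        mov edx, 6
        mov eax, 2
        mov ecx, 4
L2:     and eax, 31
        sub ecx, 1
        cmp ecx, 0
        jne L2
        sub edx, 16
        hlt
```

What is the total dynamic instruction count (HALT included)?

21

after mov edx, 6: edx=6
after mov eax, 2: eax=2
after mov ecx, 4: ecx=4
after and eax, 31: eax=2&31=2
after sub ecx, 1: ecx=4-1=3
cmp ecx, 0  (cmp 3,0)
jne L2: taken
after and eax, 31: eax=2&31=2
after sub ecx, 1: ecx=3-1=2
cmp ecx, 0  (cmp 2,0)
jne L2: taken
after and eax, 31: eax=2&31=2
after sub ecx, 1: ecx=2-1=1
cmp ecx, 0  (cmp 1,0)
jne L2: taken
after and eax, 31: eax=2&31=2
after sub ecx, 1: ecx=1-1=0
cmp ecx, 0  (cmp 0,0)
jne L2: not taken
after sub edx, 16: edx=6-16=-10
halt.
Total executed instructions: 21.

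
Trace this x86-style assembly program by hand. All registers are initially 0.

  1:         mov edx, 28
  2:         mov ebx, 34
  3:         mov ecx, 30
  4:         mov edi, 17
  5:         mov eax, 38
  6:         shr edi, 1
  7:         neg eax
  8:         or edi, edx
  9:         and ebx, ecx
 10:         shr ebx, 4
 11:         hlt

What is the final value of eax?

edx=28
ebx=34
ecx=30
edi=17
eax=38
edi=17>>1=8
eax=-(38)=-38
edi=8|28=28
ebx=34&30=2
ebx=2>>4=0
halt.

-38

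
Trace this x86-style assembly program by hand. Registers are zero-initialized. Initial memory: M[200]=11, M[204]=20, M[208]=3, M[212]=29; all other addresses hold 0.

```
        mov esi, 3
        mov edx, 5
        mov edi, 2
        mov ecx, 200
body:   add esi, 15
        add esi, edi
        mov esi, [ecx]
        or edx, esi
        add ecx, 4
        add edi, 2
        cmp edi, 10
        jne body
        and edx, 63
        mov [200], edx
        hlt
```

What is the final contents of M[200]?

31

esi=3
edx=5
edi=2
ecx=200
esi=3+15=18
esi=18+2=20
esi=M[200]=11
edx=5|11=15
ecx=200+4=204
edi=2+2=4
cmp edi, 10  (cmp 4,10)
jne body: taken
esi=11+15=26
esi=26+4=30
esi=M[204]=20
edx=15|20=31
ecx=204+4=208
edi=4+2=6
cmp edi, 10  (cmp 6,10)
jne body: taken
esi=20+15=35
esi=35+6=41
esi=M[208]=3
edx=31|3=31
ecx=208+4=212
edi=6+2=8
cmp edi, 10  (cmp 8,10)
jne body: taken
esi=3+15=18
esi=18+8=26
esi=M[212]=29
edx=31|29=31
ecx=212+4=216
edi=8+2=10
cmp edi, 10  (cmp 10,10)
jne body: not taken
edx=31&63=31
mov [200], edx → M[200]=31
halt.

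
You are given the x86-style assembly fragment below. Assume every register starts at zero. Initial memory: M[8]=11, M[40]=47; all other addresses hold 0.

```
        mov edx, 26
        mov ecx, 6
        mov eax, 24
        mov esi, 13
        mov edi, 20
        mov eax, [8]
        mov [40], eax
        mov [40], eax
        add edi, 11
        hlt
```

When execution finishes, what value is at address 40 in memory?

edx=26
ecx=6
eax=24
esi=13
edi=20
eax=M[8]=11
mov [40], eax → M[40]=11
mov [40], eax → M[40]=11
edi=20+11=31
halt.

11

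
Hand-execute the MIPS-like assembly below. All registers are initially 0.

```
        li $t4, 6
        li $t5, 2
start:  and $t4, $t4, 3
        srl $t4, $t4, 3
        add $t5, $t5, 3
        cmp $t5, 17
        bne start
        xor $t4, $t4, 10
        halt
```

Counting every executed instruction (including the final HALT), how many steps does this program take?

after li $t4, 6: $t4=6
after li $t5, 2: $t5=2
after and $t4, $t4, 3: $t4=6&3=2
after srl $t4, $t4, 3: $t4=2>>3=0
after add $t5, $t5, 3: $t5=2+3=5
cmp $t5, 17  (cmp 5,17)
bne start: taken
after and $t4, $t4, 3: $t4=0&3=0
after srl $t4, $t4, 3: $t4=0>>3=0
after add $t5, $t5, 3: $t5=5+3=8
cmp $t5, 17  (cmp 8,17)
bne start: taken
after and $t4, $t4, 3: $t4=0&3=0
after srl $t4, $t4, 3: $t4=0>>3=0
after add $t5, $t5, 3: $t5=8+3=11
cmp $t5, 17  (cmp 11,17)
bne start: taken
after and $t4, $t4, 3: $t4=0&3=0
after srl $t4, $t4, 3: $t4=0>>3=0
after add $t5, $t5, 3: $t5=11+3=14
cmp $t5, 17  (cmp 14,17)
bne start: taken
after and $t4, $t4, 3: $t4=0&3=0
after srl $t4, $t4, 3: $t4=0>>3=0
after add $t5, $t5, 3: $t5=14+3=17
cmp $t5, 17  (cmp 17,17)
bne start: not taken
after xor $t4, $t4, 10: $t4=0^10=10
halt.
Total executed instructions: 29.

29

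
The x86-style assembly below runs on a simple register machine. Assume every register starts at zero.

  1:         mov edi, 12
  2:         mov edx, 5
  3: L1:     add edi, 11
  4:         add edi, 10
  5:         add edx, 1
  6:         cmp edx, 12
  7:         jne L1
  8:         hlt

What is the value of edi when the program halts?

edi=12
edx=5
edi=12+11=23
edi=23+10=33
edx=5+1=6
cmp edx, 12  (cmp 6,12)
jne L1: taken
edi=33+11=44
edi=44+10=54
edx=6+1=7
cmp edx, 12  (cmp 7,12)
jne L1: taken
edi=54+11=65
edi=65+10=75
edx=7+1=8
cmp edx, 12  (cmp 8,12)
jne L1: taken
edi=75+11=86
edi=86+10=96
edx=8+1=9
cmp edx, 12  (cmp 9,12)
jne L1: taken
edi=96+11=107
edi=107+10=117
edx=9+1=10
cmp edx, 12  (cmp 10,12)
jne L1: taken
edi=117+11=128
edi=128+10=138
edx=10+1=11
cmp edx, 12  (cmp 11,12)
jne L1: taken
edi=138+11=149
edi=149+10=159
edx=11+1=12
cmp edx, 12  (cmp 12,12)
jne L1: not taken
halt.

159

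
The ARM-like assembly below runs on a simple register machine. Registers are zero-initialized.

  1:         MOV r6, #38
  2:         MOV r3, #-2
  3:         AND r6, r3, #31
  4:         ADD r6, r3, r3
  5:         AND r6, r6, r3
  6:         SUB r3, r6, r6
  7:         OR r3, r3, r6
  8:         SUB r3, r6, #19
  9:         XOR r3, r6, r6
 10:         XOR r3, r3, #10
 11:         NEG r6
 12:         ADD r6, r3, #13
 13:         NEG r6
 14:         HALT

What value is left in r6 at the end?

after MOV r6, #38: r6=38
after MOV r3, #-2: r3=-2
after AND r6, r3, #31: r6=(-2)&31=30
after ADD r6, r3, r3: r6=(-2)+(-2)=-4
after AND r6, r6, r3: r6=(-4)&(-2)=-4
after SUB r3, r6, r6: r3=(-4)-(-4)=0
after OR r3, r3, r6: r3=0|(-4)=-4
after SUB r3, r6, #19: r3=(-4)-19=-23
after XOR r3, r6, r6: r3=(-4)^(-4)=0
after XOR r3, r3, #10: r3=0^10=10
after NEG r6: r6=-(-4)=4
after ADD r6, r3, #13: r6=10+13=23
after NEG r6: r6=-(23)=-23
halt.

-23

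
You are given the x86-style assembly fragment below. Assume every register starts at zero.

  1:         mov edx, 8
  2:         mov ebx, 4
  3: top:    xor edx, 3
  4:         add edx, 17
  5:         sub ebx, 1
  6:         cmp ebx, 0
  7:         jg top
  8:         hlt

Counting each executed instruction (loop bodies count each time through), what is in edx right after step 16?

68

edx=8
ebx=4
edx=8^3=11
edx=11+17=28
ebx=4-1=3
cmp ebx, 0  (cmp 3,0)
jg top: taken
edx=28^3=31
edx=31+17=48
ebx=3-1=2
cmp ebx, 0  (cmp 2,0)
jg top: taken
edx=48^3=51
edx=51+17=68
ebx=2-1=1
cmp ebx, 0  (cmp 1,0)
After step 16: edx = 68.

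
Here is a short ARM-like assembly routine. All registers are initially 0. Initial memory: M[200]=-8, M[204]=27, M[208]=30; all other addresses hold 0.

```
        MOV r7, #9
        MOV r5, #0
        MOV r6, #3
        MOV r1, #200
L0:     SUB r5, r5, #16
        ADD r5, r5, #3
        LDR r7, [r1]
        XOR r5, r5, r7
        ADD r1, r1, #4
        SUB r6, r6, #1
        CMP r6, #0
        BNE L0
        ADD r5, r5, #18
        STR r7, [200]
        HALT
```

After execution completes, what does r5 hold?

-40

r7=9
r5=0
r6=3
r1=200
r5=0-16=-16
r5=(-16)+3=-13
r7=M[200]=-8
r5=(-13)^(-8)=11
r1=200+4=204
r6=3-1=2
CMP r6, #0  (cmp 2,0)
BNE L0: taken
r5=11-16=-5
r5=(-5)+3=-2
r7=M[204]=27
r5=(-2)^27=-27
r1=204+4=208
r6=2-1=1
CMP r6, #0  (cmp 1,0)
BNE L0: taken
r5=(-27)-16=-43
r5=(-43)+3=-40
r7=M[208]=30
r5=(-40)^30=-58
r1=208+4=212
r6=1-1=0
CMP r6, #0  (cmp 0,0)
BNE L0: not taken
r5=(-58)+18=-40
STR r7, [200] → M[200]=30
halt.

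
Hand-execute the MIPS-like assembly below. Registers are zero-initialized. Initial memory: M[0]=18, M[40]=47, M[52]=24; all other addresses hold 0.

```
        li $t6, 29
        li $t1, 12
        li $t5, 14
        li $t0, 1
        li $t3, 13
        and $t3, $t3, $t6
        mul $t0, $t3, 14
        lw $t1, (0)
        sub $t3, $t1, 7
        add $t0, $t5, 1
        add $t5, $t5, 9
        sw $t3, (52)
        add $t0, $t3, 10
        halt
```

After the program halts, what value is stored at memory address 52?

11

$t6=29
$t1=12
$t5=14
$t0=1
$t3=13
$t3=13&29=13
$t0=13*14=182
$t1=M[0]=18
$t3=18-7=11
$t0=14+1=15
$t5=14+9=23
sw $t3, (52) → M[52]=11
$t0=11+10=21
halt.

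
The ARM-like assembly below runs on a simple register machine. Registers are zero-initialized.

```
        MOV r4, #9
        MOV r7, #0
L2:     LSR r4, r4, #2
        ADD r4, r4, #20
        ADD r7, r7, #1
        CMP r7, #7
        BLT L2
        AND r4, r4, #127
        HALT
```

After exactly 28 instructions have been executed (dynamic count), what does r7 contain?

5

after MOV r4, #9: r4=9
after MOV r7, #0: r7=0
after LSR r4, r4, #2: r4=9>>2=2
after ADD r4, r4, #20: r4=2+20=22
after ADD r7, r7, #1: r7=0+1=1
CMP r7, #7  (cmp 1,7)
BLT L2: taken
after LSR r4, r4, #2: r4=22>>2=5
after ADD r4, r4, #20: r4=5+20=25
after ADD r7, r7, #1: r7=1+1=2
CMP r7, #7  (cmp 2,7)
BLT L2: taken
after LSR r4, r4, #2: r4=25>>2=6
after ADD r4, r4, #20: r4=6+20=26
after ADD r7, r7, #1: r7=2+1=3
CMP r7, #7  (cmp 3,7)
BLT L2: taken
after LSR r4, r4, #2: r4=26>>2=6
after ADD r4, r4, #20: r4=6+20=26
after ADD r7, r7, #1: r7=3+1=4
CMP r7, #7  (cmp 4,7)
BLT L2: taken
after LSR r4, r4, #2: r4=26>>2=6
after ADD r4, r4, #20: r4=6+20=26
after ADD r7, r7, #1: r7=4+1=5
CMP r7, #7  (cmp 5,7)
BLT L2: taken
after LSR r4, r4, #2: r4=26>>2=6
After step 28: r7 = 5.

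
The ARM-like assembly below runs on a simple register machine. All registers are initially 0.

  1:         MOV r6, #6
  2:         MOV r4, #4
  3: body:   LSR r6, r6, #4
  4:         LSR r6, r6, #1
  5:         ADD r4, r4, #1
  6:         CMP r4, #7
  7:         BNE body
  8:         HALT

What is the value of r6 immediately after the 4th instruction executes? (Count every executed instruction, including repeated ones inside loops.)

0

r6=6
r4=4
r6=6>>4=0
r6=0>>1=0
After step 4: r6 = 0.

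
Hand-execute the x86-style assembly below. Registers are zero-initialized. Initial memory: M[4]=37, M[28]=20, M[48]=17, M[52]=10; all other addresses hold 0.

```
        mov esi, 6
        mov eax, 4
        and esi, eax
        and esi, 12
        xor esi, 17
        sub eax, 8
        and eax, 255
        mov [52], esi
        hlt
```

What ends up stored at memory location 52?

21

mov esi, 6 → esi=6
mov eax, 4 → eax=4
and esi, eax → esi=6&4=4
and esi, 12 → esi=4&12=4
xor esi, 17 → esi=4^17=21
sub eax, 8 → eax=4-8=-4
and eax, 255 → eax=(-4)&255=252
mov [52], esi → M[52]=21
halt.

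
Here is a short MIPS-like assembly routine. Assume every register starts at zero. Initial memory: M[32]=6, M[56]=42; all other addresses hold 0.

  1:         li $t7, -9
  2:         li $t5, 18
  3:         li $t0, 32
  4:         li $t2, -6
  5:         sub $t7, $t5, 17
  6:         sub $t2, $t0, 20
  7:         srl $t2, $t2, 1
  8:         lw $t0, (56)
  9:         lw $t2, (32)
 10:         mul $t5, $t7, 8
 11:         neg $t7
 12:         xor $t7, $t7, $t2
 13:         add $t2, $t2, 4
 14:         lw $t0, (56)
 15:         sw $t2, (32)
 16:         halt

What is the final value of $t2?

after li $t7, -9: $t7=-9
after li $t5, 18: $t5=18
after li $t0, 32: $t0=32
after li $t2, -6: $t2=-6
after sub $t7, $t5, 17: $t7=18-17=1
after sub $t2, $t0, 20: $t2=32-20=12
after srl $t2, $t2, 1: $t2=12>>1=6
after lw $t0, (56): $t0=M[56]=42
after lw $t2, (32): $t2=M[32]=6
after mul $t5, $t7, 8: $t5=1*8=8
after neg $t7: $t7=-(1)=-1
after xor $t7, $t7, $t2: $t7=(-1)^6=-7
after add $t2, $t2, 4: $t2=6+4=10
after lw $t0, (56): $t0=M[56]=42
sw $t2, (32) → M[32]=10
halt.

10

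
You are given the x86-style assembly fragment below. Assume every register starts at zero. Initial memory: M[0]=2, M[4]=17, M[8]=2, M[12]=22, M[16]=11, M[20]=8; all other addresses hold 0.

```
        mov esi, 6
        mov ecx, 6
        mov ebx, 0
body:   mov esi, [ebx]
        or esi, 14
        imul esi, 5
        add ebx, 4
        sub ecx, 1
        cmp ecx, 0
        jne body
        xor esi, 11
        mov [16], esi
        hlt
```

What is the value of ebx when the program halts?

mov esi, 6 → esi=6
mov ecx, 6 → ecx=6
mov ebx, 0 → ebx=0
mov esi, [ebx] → esi=M[0]=2
or esi, 14 → esi=2|14=14
imul esi, 5 → esi=14*5=70
add ebx, 4 → ebx=0+4=4
sub ecx, 1 → ecx=6-1=5
cmp ecx, 0  (cmp 5,0)
jne body: taken
mov esi, [ebx] → esi=M[4]=17
or esi, 14 → esi=17|14=31
imul esi, 5 → esi=31*5=155
add ebx, 4 → ebx=4+4=8
sub ecx, 1 → ecx=5-1=4
cmp ecx, 0  (cmp 4,0)
jne body: taken
mov esi, [ebx] → esi=M[8]=2
or esi, 14 → esi=2|14=14
imul esi, 5 → esi=14*5=70
add ebx, 4 → ebx=8+4=12
sub ecx, 1 → ecx=4-1=3
cmp ecx, 0  (cmp 3,0)
jne body: taken
mov esi, [ebx] → esi=M[12]=22
or esi, 14 → esi=22|14=30
imul esi, 5 → esi=30*5=150
add ebx, 4 → ebx=12+4=16
sub ecx, 1 → ecx=3-1=2
cmp ecx, 0  (cmp 2,0)
jne body: taken
mov esi, [ebx] → esi=M[16]=11
or esi, 14 → esi=11|14=15
imul esi, 5 → esi=15*5=75
add ebx, 4 → ebx=16+4=20
sub ecx, 1 → ecx=2-1=1
cmp ecx, 0  (cmp 1,0)
jne body: taken
mov esi, [ebx] → esi=M[20]=8
or esi, 14 → esi=8|14=14
imul esi, 5 → esi=14*5=70
add ebx, 4 → ebx=20+4=24
sub ecx, 1 → ecx=1-1=0
cmp ecx, 0  (cmp 0,0)
jne body: not taken
xor esi, 11 → esi=70^11=77
mov [16], esi → M[16]=77
halt.

24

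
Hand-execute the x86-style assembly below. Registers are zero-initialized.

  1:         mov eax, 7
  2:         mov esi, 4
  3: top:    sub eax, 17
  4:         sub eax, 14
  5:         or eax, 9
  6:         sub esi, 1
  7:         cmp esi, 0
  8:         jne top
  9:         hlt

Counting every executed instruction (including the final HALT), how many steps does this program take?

27

eax=7
esi=4
eax=7-17=-10
eax=(-10)-14=-24
eax=(-24)|9=-23
esi=4-1=3
cmp esi, 0  (cmp 3,0)
jne top: taken
eax=(-23)-17=-40
eax=(-40)-14=-54
eax=(-54)|9=-53
esi=3-1=2
cmp esi, 0  (cmp 2,0)
jne top: taken
eax=(-53)-17=-70
eax=(-70)-14=-84
eax=(-84)|9=-83
esi=2-1=1
cmp esi, 0  (cmp 1,0)
jne top: taken
eax=(-83)-17=-100
eax=(-100)-14=-114
eax=(-114)|9=-113
esi=1-1=0
cmp esi, 0  (cmp 0,0)
jne top: not taken
halt.
Total executed instructions: 27.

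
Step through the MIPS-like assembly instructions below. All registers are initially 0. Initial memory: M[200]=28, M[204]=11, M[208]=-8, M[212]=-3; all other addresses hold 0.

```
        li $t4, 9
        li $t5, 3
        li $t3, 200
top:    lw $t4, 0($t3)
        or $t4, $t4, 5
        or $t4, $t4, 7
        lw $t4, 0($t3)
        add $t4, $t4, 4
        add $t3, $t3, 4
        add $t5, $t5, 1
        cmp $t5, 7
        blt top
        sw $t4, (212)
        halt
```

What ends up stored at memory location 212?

$t4=9
$t5=3
$t3=200
$t4=M[200]=28
$t4=28|5=29
$t4=29|7=31
$t4=M[200]=28
$t4=28+4=32
$t3=200+4=204
$t5=3+1=4
cmp $t5, 7  (cmp 4,7)
blt top: taken
$t4=M[204]=11
$t4=11|5=15
$t4=15|7=15
$t4=M[204]=11
$t4=11+4=15
$t3=204+4=208
$t5=4+1=5
cmp $t5, 7  (cmp 5,7)
blt top: taken
$t4=M[208]=-8
$t4=(-8)|5=-3
$t4=(-3)|7=-1
$t4=M[208]=-8
$t4=(-8)+4=-4
$t3=208+4=212
$t5=5+1=6
cmp $t5, 7  (cmp 6,7)
blt top: taken
$t4=M[212]=-3
$t4=(-3)|5=-3
$t4=(-3)|7=-1
$t4=M[212]=-3
$t4=(-3)+4=1
$t3=212+4=216
$t5=6+1=7
cmp $t5, 7  (cmp 7,7)
blt top: not taken
sw $t4, (212) → M[212]=1
halt.

1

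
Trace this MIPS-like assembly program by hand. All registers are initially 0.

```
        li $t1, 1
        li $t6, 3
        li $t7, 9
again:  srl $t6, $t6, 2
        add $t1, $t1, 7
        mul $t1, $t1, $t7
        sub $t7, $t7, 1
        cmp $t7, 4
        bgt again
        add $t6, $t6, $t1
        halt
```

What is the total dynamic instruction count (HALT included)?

35

after li $t1, 1: $t1=1
after li $t6, 3: $t6=3
after li $t7, 9: $t7=9
after srl $t6, $t6, 2: $t6=3>>2=0
after add $t1, $t1, 7: $t1=1+7=8
after mul $t1, $t1, $t7: $t1=8*9=72
after sub $t7, $t7, 1: $t7=9-1=8
cmp $t7, 4  (cmp 8,4)
bgt again: taken
after srl $t6, $t6, 2: $t6=0>>2=0
after add $t1, $t1, 7: $t1=72+7=79
after mul $t1, $t1, $t7: $t1=79*8=632
after sub $t7, $t7, 1: $t7=8-1=7
cmp $t7, 4  (cmp 7,4)
bgt again: taken
after srl $t6, $t6, 2: $t6=0>>2=0
after add $t1, $t1, 7: $t1=632+7=639
after mul $t1, $t1, $t7: $t1=639*7=4473
after sub $t7, $t7, 1: $t7=7-1=6
cmp $t7, 4  (cmp 6,4)
bgt again: taken
after srl $t6, $t6, 2: $t6=0>>2=0
after add $t1, $t1, 7: $t1=4473+7=4480
after mul $t1, $t1, $t7: $t1=4480*6=26880
after sub $t7, $t7, 1: $t7=6-1=5
cmp $t7, 4  (cmp 5,4)
bgt again: taken
after srl $t6, $t6, 2: $t6=0>>2=0
after add $t1, $t1, 7: $t1=26880+7=26887
after mul $t1, $t1, $t7: $t1=26887*5=134435
after sub $t7, $t7, 1: $t7=5-1=4
cmp $t7, 4  (cmp 4,4)
bgt again: not taken
after add $t6, $t6, $t1: $t6=0+134435=134435
halt.
Total executed instructions: 35.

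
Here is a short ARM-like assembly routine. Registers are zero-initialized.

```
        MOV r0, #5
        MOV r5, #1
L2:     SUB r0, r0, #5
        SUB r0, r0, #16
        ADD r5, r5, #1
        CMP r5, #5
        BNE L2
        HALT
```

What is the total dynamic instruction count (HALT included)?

23

after MOV r0, #5: r0=5
after MOV r5, #1: r5=1
after SUB r0, r0, #5: r0=5-5=0
after SUB r0, r0, #16: r0=0-16=-16
after ADD r5, r5, #1: r5=1+1=2
CMP r5, #5  (cmp 2,5)
BNE L2: taken
after SUB r0, r0, #5: r0=(-16)-5=-21
after SUB r0, r0, #16: r0=(-21)-16=-37
after ADD r5, r5, #1: r5=2+1=3
CMP r5, #5  (cmp 3,5)
BNE L2: taken
after SUB r0, r0, #5: r0=(-37)-5=-42
after SUB r0, r0, #16: r0=(-42)-16=-58
after ADD r5, r5, #1: r5=3+1=4
CMP r5, #5  (cmp 4,5)
BNE L2: taken
after SUB r0, r0, #5: r0=(-58)-5=-63
after SUB r0, r0, #16: r0=(-63)-16=-79
after ADD r5, r5, #1: r5=4+1=5
CMP r5, #5  (cmp 5,5)
BNE L2: not taken
halt.
Total executed instructions: 23.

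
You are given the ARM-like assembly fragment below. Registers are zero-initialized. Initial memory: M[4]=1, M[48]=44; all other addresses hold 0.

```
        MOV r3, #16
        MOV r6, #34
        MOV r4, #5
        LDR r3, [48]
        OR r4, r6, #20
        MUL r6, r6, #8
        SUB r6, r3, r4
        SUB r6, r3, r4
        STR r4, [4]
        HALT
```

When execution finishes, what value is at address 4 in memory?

after MOV r3, #16: r3=16
after MOV r6, #34: r6=34
after MOV r4, #5: r4=5
after LDR r3, [48]: r3=M[48]=44
after OR r4, r6, #20: r4=34|20=54
after MUL r6, r6, #8: r6=34*8=272
after SUB r6, r3, r4: r6=44-54=-10
after SUB r6, r3, r4: r6=44-54=-10
STR r4, [4] → M[4]=54
halt.

54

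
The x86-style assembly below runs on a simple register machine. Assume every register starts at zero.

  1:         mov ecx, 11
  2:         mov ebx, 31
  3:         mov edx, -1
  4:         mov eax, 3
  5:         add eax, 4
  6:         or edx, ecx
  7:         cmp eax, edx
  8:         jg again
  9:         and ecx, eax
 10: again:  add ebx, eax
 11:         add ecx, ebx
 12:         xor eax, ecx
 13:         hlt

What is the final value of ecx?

49

mov ecx, 11 → ecx=11
mov ebx, 31 → ebx=31
mov edx, -1 → edx=-1
mov eax, 3 → eax=3
add eax, 4 → eax=3+4=7
or edx, ecx → edx=(-1)|11=-1
cmp eax, edx  (cmp 7,-1)
jg again: taken
add ebx, eax → ebx=31+7=38
add ecx, ebx → ecx=11+38=49
xor eax, ecx → eax=7^49=54
halt.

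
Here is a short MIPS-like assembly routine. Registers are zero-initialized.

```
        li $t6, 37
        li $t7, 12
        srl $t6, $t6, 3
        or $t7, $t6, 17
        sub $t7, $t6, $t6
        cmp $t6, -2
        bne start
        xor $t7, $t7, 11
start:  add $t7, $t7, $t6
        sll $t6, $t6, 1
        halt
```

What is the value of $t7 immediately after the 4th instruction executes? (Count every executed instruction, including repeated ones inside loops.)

21

li $t6, 37 → $t6=37
li $t7, 12 → $t7=12
srl $t6, $t6, 3 → $t6=37>>3=4
or $t7, $t6, 17 → $t7=4|17=21
After step 4: $t7 = 21.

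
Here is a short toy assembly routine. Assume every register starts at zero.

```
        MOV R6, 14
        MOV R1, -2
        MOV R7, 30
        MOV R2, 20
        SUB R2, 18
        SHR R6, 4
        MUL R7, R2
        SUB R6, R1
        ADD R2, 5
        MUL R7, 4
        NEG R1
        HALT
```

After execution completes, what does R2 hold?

7

R6=14
R1=-2
R7=30
R2=20
R2=20-18=2
R6=14>>4=0
R7=30*2=60
R6=0-(-2)=2
R2=2+5=7
R7=60*4=240
R1=-(-2)=2
halt.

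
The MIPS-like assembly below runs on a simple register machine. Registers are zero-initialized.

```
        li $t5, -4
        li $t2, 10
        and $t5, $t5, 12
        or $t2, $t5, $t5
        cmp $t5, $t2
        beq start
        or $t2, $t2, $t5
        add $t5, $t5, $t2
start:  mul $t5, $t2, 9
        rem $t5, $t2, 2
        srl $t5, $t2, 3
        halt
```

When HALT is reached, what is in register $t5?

after li $t5, -4: $t5=-4
after li $t2, 10: $t2=10
after and $t5, $t5, 12: $t5=(-4)&12=12
after or $t2, $t5, $t5: $t2=12|12=12
cmp $t5, $t2  (cmp 12,12)
beq start: taken
after mul $t5, $t2, 9: $t5=12*9=108
after rem $t5, $t2, 2: $t5=12%2=0
after srl $t5, $t2, 3: $t5=12>>3=1
halt.

1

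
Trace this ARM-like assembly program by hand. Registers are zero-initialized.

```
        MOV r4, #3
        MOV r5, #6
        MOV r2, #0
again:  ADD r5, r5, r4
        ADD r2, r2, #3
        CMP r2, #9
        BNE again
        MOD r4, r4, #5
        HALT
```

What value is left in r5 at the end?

r4=3
r5=6
r2=0
r5=6+3=9
r2=0+3=3
CMP r2, #9  (cmp 3,9)
BNE again: taken
r5=9+3=12
r2=3+3=6
CMP r2, #9  (cmp 6,9)
BNE again: taken
r5=12+3=15
r2=6+3=9
CMP r2, #9  (cmp 9,9)
BNE again: not taken
r4=3%5=3
halt.

15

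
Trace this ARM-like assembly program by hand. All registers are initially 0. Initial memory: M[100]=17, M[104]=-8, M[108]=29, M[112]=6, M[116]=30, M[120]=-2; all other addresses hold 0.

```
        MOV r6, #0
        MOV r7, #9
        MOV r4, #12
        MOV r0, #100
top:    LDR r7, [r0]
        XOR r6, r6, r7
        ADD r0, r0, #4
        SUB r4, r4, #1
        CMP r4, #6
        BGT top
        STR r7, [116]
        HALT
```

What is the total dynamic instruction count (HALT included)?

42

MOV r6, #0 → r6=0
MOV r7, #9 → r7=9
MOV r4, #12 → r4=12
MOV r0, #100 → r0=100
LDR r7, [r0] → r7=M[100]=17
XOR r6, r6, r7 → r6=0^17=17
ADD r0, r0, #4 → r0=100+4=104
SUB r4, r4, #1 → r4=12-1=11
CMP r4, #6  (cmp 11,6)
BGT top: taken
LDR r7, [r0] → r7=M[104]=-8
XOR r6, r6, r7 → r6=17^(-8)=-23
ADD r0, r0, #4 → r0=104+4=108
SUB r4, r4, #1 → r4=11-1=10
CMP r4, #6  (cmp 10,6)
BGT top: taken
LDR r7, [r0] → r7=M[108]=29
XOR r6, r6, r7 → r6=(-23)^29=-12
ADD r0, r0, #4 → r0=108+4=112
SUB r4, r4, #1 → r4=10-1=9
CMP r4, #6  (cmp 9,6)
BGT top: taken
LDR r7, [r0] → r7=M[112]=6
XOR r6, r6, r7 → r6=(-12)^6=-14
ADD r0, r0, #4 → r0=112+4=116
SUB r4, r4, #1 → r4=9-1=8
CMP r4, #6  (cmp 8,6)
BGT top: taken
LDR r7, [r0] → r7=M[116]=30
XOR r6, r6, r7 → r6=(-14)^30=-20
ADD r0, r0, #4 → r0=116+4=120
SUB r4, r4, #1 → r4=8-1=7
CMP r4, #6  (cmp 7,6)
BGT top: taken
LDR r7, [r0] → r7=M[120]=-2
XOR r6, r6, r7 → r6=(-20)^(-2)=18
ADD r0, r0, #4 → r0=120+4=124
SUB r4, r4, #1 → r4=7-1=6
CMP r4, #6  (cmp 6,6)
BGT top: not taken
STR r7, [116] → M[116]=-2
halt.
Total executed instructions: 42.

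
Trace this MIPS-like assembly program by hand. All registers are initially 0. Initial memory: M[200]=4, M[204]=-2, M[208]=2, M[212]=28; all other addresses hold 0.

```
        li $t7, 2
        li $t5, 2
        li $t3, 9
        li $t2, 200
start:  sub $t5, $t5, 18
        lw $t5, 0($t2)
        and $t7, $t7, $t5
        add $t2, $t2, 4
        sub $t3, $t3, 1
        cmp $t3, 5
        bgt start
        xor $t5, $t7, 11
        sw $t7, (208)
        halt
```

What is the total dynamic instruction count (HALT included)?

$t7=2
$t5=2
$t3=9
$t2=200
$t5=2-18=-16
$t5=M[200]=4
$t7=2&4=0
$t2=200+4=204
$t3=9-1=8
cmp $t3, 5  (cmp 8,5)
bgt start: taken
$t5=4-18=-14
$t5=M[204]=-2
$t7=0&(-2)=0
$t2=204+4=208
$t3=8-1=7
cmp $t3, 5  (cmp 7,5)
bgt start: taken
$t5=(-2)-18=-20
$t5=M[208]=2
$t7=0&2=0
$t2=208+4=212
$t3=7-1=6
cmp $t3, 5  (cmp 6,5)
bgt start: taken
$t5=2-18=-16
$t5=M[212]=28
$t7=0&28=0
$t2=212+4=216
$t3=6-1=5
cmp $t3, 5  (cmp 5,5)
bgt start: not taken
$t5=0^11=11
sw $t7, (208) → M[208]=0
halt.
Total executed instructions: 35.

35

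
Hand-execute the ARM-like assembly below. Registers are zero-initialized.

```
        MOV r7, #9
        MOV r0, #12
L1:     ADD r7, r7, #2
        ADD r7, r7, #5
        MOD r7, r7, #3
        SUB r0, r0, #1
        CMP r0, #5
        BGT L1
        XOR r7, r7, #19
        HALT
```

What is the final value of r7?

18

after MOV r7, #9: r7=9
after MOV r0, #12: r0=12
after ADD r7, r7, #2: r7=9+2=11
after ADD r7, r7, #5: r7=11+5=16
after MOD r7, r7, #3: r7=16%3=1
after SUB r0, r0, #1: r0=12-1=11
CMP r0, #5  (cmp 11,5)
BGT L1: taken
after ADD r7, r7, #2: r7=1+2=3
after ADD r7, r7, #5: r7=3+5=8
after MOD r7, r7, #3: r7=8%3=2
after SUB r0, r0, #1: r0=11-1=10
CMP r0, #5  (cmp 10,5)
BGT L1: taken
after ADD r7, r7, #2: r7=2+2=4
after ADD r7, r7, #5: r7=4+5=9
after MOD r7, r7, #3: r7=9%3=0
after SUB r0, r0, #1: r0=10-1=9
CMP r0, #5  (cmp 9,5)
BGT L1: taken
after ADD r7, r7, #2: r7=0+2=2
after ADD r7, r7, #5: r7=2+5=7
after MOD r7, r7, #3: r7=7%3=1
after SUB r0, r0, #1: r0=9-1=8
CMP r0, #5  (cmp 8,5)
BGT L1: taken
after ADD r7, r7, #2: r7=1+2=3
after ADD r7, r7, #5: r7=3+5=8
after MOD r7, r7, #3: r7=8%3=2
after SUB r0, r0, #1: r0=8-1=7
CMP r0, #5  (cmp 7,5)
BGT L1: taken
after ADD r7, r7, #2: r7=2+2=4
after ADD r7, r7, #5: r7=4+5=9
after MOD r7, r7, #3: r7=9%3=0
after SUB r0, r0, #1: r0=7-1=6
CMP r0, #5  (cmp 6,5)
BGT L1: taken
after ADD r7, r7, #2: r7=0+2=2
after ADD r7, r7, #5: r7=2+5=7
after MOD r7, r7, #3: r7=7%3=1
after SUB r0, r0, #1: r0=6-1=5
CMP r0, #5  (cmp 5,5)
BGT L1: not taken
after XOR r7, r7, #19: r7=1^19=18
halt.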